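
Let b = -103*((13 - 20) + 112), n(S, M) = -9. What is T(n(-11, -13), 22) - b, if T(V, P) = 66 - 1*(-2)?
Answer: 10883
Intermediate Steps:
T(V, P) = 68 (T(V, P) = 66 + 2 = 68)
b = -10815 (b = -103*(-7 + 112) = -103*105 = -10815)
T(n(-11, -13), 22) - b = 68 - 1*(-10815) = 68 + 10815 = 10883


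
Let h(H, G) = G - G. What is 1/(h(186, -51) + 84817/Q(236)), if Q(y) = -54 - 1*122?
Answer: -176/84817 ≈ -0.0020751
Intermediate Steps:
Q(y) = -176 (Q(y) = -54 - 122 = -176)
h(H, G) = 0
1/(h(186, -51) + 84817/Q(236)) = 1/(0 + 84817/(-176)) = 1/(0 + 84817*(-1/176)) = 1/(0 - 84817/176) = 1/(-84817/176) = -176/84817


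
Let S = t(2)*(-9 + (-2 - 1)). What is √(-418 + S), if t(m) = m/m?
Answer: I*√430 ≈ 20.736*I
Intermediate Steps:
t(m) = 1
S = -12 (S = 1*(-9 + (-2 - 1)) = 1*(-9 - 3) = 1*(-12) = -12)
√(-418 + S) = √(-418 - 12) = √(-430) = I*√430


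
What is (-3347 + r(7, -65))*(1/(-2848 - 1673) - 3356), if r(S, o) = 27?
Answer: 50372623640/4521 ≈ 1.1142e+7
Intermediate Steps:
(-3347 + r(7, -65))*(1/(-2848 - 1673) - 3356) = (-3347 + 27)*(1/(-2848 - 1673) - 3356) = -3320*(1/(-4521) - 3356) = -3320*(-1/4521 - 3356) = -3320*(-15172477/4521) = 50372623640/4521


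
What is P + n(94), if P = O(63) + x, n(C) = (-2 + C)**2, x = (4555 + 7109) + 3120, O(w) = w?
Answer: 23311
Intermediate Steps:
x = 14784 (x = 11664 + 3120 = 14784)
P = 14847 (P = 63 + 14784 = 14847)
P + n(94) = 14847 + (-2 + 94)**2 = 14847 + 92**2 = 14847 + 8464 = 23311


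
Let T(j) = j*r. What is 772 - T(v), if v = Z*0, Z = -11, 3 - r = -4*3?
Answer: 772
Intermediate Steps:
r = 15 (r = 3 - (-4)*3 = 3 - 1*(-12) = 3 + 12 = 15)
v = 0 (v = -11*0 = 0)
T(j) = 15*j (T(j) = j*15 = 15*j)
772 - T(v) = 772 - 15*0 = 772 - 1*0 = 772 + 0 = 772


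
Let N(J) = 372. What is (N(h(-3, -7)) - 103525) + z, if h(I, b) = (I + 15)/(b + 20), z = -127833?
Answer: -230986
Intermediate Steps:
h(I, b) = (15 + I)/(20 + b)
(N(h(-3, -7)) - 103525) + z = (372 - 103525) - 127833 = -103153 - 127833 = -230986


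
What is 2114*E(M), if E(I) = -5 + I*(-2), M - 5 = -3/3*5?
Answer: -10570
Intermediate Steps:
M = 0 (M = 5 - 3/3*5 = 5 - 3*1/3*5 = 5 - 1*5 = 5 - 5 = 0)
E(I) = -5 - 2*I
2114*E(M) = 2114*(-5 - 2*0) = 2114*(-5 + 0) = 2114*(-5) = -10570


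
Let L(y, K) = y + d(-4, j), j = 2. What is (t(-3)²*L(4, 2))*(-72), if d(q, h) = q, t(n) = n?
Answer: 0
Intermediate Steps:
L(y, K) = -4 + y (L(y, K) = y - 4 = -4 + y)
(t(-3)²*L(4, 2))*(-72) = ((-3)²*(-4 + 4))*(-72) = (9*0)*(-72) = 0*(-72) = 0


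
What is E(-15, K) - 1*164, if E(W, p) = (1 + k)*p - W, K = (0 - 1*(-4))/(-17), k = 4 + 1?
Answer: -2557/17 ≈ -150.41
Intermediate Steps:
k = 5
K = -4/17 (K = (0 + 4)*(-1/17) = 4*(-1/17) = -4/17 ≈ -0.23529)
E(W, p) = -W + 6*p (E(W, p) = (1 + 5)*p - W = 6*p - W = -W + 6*p)
E(-15, K) - 1*164 = (-1*(-15) + 6*(-4/17)) - 1*164 = (15 - 24/17) - 164 = 231/17 - 164 = -2557/17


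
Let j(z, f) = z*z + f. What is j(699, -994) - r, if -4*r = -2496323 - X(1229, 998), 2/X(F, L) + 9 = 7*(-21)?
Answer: -42579809/312 ≈ -1.3647e+5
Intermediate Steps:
X(F, L) = -1/78 (X(F, L) = 2/(-9 + 7*(-21)) = 2/(-9 - 147) = 2/(-156) = 2*(-1/156) = -1/78)
j(z, f) = f + z² (j(z, f) = z² + f = f + z²)
r = 194713193/312 (r = -(-2496323 - 1*(-1/78))/4 = -(-2496323 + 1/78)/4 = -¼*(-194713193/78) = 194713193/312 ≈ 6.2408e+5)
j(699, -994) - r = (-994 + 699²) - 1*194713193/312 = (-994 + 488601) - 194713193/312 = 487607 - 194713193/312 = -42579809/312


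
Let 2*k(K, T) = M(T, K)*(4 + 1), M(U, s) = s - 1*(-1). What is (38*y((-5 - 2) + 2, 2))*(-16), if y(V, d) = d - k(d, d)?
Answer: 3344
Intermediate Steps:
M(U, s) = 1 + s (M(U, s) = s + 1 = 1 + s)
k(K, T) = 5/2 + 5*K/2 (k(K, T) = ((1 + K)*(4 + 1))/2 = ((1 + K)*5)/2 = (5 + 5*K)/2 = 5/2 + 5*K/2)
y(V, d) = -5/2 - 3*d/2 (y(V, d) = d - (5/2 + 5*d/2) = d + (-5/2 - 5*d/2) = -5/2 - 3*d/2)
(38*y((-5 - 2) + 2, 2))*(-16) = (38*(-5/2 - 3/2*2))*(-16) = (38*(-5/2 - 3))*(-16) = (38*(-11/2))*(-16) = -209*(-16) = 3344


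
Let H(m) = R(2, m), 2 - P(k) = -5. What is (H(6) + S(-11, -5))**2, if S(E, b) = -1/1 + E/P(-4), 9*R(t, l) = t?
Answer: 21904/3969 ≈ 5.5188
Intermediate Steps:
R(t, l) = t/9
P(k) = 7 (P(k) = 2 - 1*(-5) = 2 + 5 = 7)
H(m) = 2/9 (H(m) = (1/9)*2 = 2/9)
S(E, b) = -1 + E/7 (S(E, b) = -1/1 + E/7 = -1*1 + E*(1/7) = -1 + E/7)
(H(6) + S(-11, -5))**2 = (2/9 + (-1 + (1/7)*(-11)))**2 = (2/9 + (-1 - 11/7))**2 = (2/9 - 18/7)**2 = (-148/63)**2 = 21904/3969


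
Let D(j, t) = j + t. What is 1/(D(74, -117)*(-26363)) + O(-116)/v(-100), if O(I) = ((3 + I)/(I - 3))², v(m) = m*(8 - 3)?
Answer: -14467972821/8026518524500 ≈ -0.0018025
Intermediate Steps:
v(m) = 5*m (v(m) = m*5 = 5*m)
O(I) = (3 + I)²/(-3 + I)² (O(I) = ((3 + I)/(-3 + I))² = (3 + I)²/(-3 + I)²)
1/(D(74, -117)*(-26363)) + O(-116)/v(-100) = 1/((74 - 117)*(-26363)) + ((3 - 116)²/(-3 - 116)²)/((5*(-100))) = -1/26363/(-43) + ((-113)²/(-119)²)/(-500) = -1/43*(-1/26363) + ((1/14161)*12769)*(-1/500) = 1/1133609 + (12769/14161)*(-1/500) = 1/1133609 - 12769/7080500 = -14467972821/8026518524500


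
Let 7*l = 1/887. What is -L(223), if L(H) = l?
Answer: -1/6209 ≈ -0.00016106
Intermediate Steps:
l = 1/6209 (l = (⅐)/887 = (⅐)*(1/887) = 1/6209 ≈ 0.00016106)
L(H) = 1/6209
-L(223) = -1*1/6209 = -1/6209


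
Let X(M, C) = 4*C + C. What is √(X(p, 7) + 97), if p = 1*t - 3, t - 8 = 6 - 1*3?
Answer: 2*√33 ≈ 11.489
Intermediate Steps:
t = 11 (t = 8 + (6 - 1*3) = 8 + (6 - 3) = 8 + 3 = 11)
p = 8 (p = 1*11 - 3 = 11 - 3 = 8)
X(M, C) = 5*C
√(X(p, 7) + 97) = √(5*7 + 97) = √(35 + 97) = √132 = 2*√33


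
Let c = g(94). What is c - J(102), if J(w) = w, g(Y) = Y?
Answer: -8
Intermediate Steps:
c = 94
c - J(102) = 94 - 1*102 = 94 - 102 = -8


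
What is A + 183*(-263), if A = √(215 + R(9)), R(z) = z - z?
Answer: -48129 + √215 ≈ -48114.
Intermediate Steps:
R(z) = 0
A = √215 (A = √(215 + 0) = √215 ≈ 14.663)
A + 183*(-263) = √215 + 183*(-263) = √215 - 48129 = -48129 + √215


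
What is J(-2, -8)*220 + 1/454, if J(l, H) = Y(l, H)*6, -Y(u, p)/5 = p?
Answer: 23971201/454 ≈ 52800.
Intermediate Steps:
Y(u, p) = -5*p
J(l, H) = -30*H (J(l, H) = -5*H*6 = -30*H)
J(-2, -8)*220 + 1/454 = -30*(-8)*220 + 1/454 = 240*220 + 1/454 = 52800 + 1/454 = 23971201/454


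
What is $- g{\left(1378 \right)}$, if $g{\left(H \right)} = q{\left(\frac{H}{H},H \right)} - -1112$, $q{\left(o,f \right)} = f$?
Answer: $-2490$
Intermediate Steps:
$g{\left(H \right)} = 1112 + H$ ($g{\left(H \right)} = H - -1112 = H + 1112 = 1112 + H$)
$- g{\left(1378 \right)} = - (1112 + 1378) = \left(-1\right) 2490 = -2490$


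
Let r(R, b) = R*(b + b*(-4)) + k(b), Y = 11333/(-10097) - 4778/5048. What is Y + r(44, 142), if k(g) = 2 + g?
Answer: -474070527025/25484828 ≈ -18602.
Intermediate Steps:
Y = -52726225/25484828 (Y = 11333*(-1/10097) - 4778*1/5048 = -11333/10097 - 2389/2524 = -52726225/25484828 ≈ -2.0689)
r(R, b) = 2 + b - 3*R*b (r(R, b) = R*(b + b*(-4)) + (2 + b) = R*(b - 4*b) + (2 + b) = R*(-3*b) + (2 + b) = -3*R*b + (2 + b) = 2 + b - 3*R*b)
Y + r(44, 142) = -52726225/25484828 + (2 + 142 - 3*44*142) = -52726225/25484828 + (2 + 142 - 18744) = -52726225/25484828 - 18600 = -474070527025/25484828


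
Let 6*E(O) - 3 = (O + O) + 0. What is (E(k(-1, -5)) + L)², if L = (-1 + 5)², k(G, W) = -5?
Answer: 7921/36 ≈ 220.03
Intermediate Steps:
E(O) = ½ + O/3 (E(O) = ½ + ((O + O) + 0)/6 = ½ + (2*O + 0)/6 = ½ + (2*O)/6 = ½ + O/3)
L = 16 (L = 4² = 16)
(E(k(-1, -5)) + L)² = ((½ + (⅓)*(-5)) + 16)² = ((½ - 5/3) + 16)² = (-7/6 + 16)² = (89/6)² = 7921/36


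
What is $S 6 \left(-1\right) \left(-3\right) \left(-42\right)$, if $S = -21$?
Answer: $15876$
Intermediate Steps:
$S 6 \left(-1\right) \left(-3\right) \left(-42\right) = - 21 \cdot 6 \left(-1\right) \left(-3\right) \left(-42\right) = - 21 \left(\left(-6\right) \left(-3\right)\right) \left(-42\right) = \left(-21\right) 18 \left(-42\right) = \left(-378\right) \left(-42\right) = 15876$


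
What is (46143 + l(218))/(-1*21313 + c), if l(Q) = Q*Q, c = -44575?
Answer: -93667/65888 ≈ -1.4216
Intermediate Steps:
l(Q) = Q²
(46143 + l(218))/(-1*21313 + c) = (46143 + 218²)/(-1*21313 - 44575) = (46143 + 47524)/(-21313 - 44575) = 93667/(-65888) = 93667*(-1/65888) = -93667/65888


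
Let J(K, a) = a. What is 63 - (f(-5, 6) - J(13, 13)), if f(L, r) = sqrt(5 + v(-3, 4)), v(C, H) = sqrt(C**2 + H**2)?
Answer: 76 - sqrt(10) ≈ 72.838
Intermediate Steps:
f(L, r) = sqrt(10) (f(L, r) = sqrt(5 + sqrt((-3)**2 + 4**2)) = sqrt(5 + sqrt(9 + 16)) = sqrt(5 + sqrt(25)) = sqrt(5 + 5) = sqrt(10))
63 - (f(-5, 6) - J(13, 13)) = 63 - (sqrt(10) - 1*13) = 63 - (sqrt(10) - 13) = 63 - (-13 + sqrt(10)) = 63 + (13 - sqrt(10)) = 76 - sqrt(10)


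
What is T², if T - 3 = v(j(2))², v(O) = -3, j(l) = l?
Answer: 144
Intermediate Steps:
T = 12 (T = 3 + (-3)² = 3 + 9 = 12)
T² = 12² = 144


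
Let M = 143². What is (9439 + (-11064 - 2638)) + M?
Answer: 16186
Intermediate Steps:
M = 20449
(9439 + (-11064 - 2638)) + M = (9439 + (-11064 - 2638)) + 20449 = (9439 - 13702) + 20449 = -4263 + 20449 = 16186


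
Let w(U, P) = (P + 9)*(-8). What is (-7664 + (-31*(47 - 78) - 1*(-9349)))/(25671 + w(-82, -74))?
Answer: 2646/26191 ≈ 0.10103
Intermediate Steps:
w(U, P) = -72 - 8*P (w(U, P) = (9 + P)*(-8) = -72 - 8*P)
(-7664 + (-31*(47 - 78) - 1*(-9349)))/(25671 + w(-82, -74)) = (-7664 + (-31*(47 - 78) - 1*(-9349)))/(25671 + (-72 - 8*(-74))) = (-7664 + (-31*(-31) + 9349))/(25671 + (-72 + 592)) = (-7664 + (961 + 9349))/(25671 + 520) = (-7664 + 10310)/26191 = 2646*(1/26191) = 2646/26191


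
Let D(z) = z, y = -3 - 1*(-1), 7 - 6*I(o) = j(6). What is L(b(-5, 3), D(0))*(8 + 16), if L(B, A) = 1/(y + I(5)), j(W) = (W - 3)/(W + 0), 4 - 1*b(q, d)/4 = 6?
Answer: -288/11 ≈ -26.182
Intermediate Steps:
b(q, d) = -8 (b(q, d) = 16 - 4*6 = 16 - 24 = -8)
j(W) = (-3 + W)/W
I(o) = 13/12 (I(o) = 7/6 - (-3 + 6)/(6*6) = 7/6 - 3/36 = 7/6 - ⅙*½ = 7/6 - 1/12 = 13/12)
y = -2 (y = -3 + 1 = -2)
L(B, A) = -12/11 (L(B, A) = 1/(-2 + 13/12) = 1/(-11/12) = -12/11)
L(b(-5, 3), D(0))*(8 + 16) = -12*(8 + 16)/11 = -12/11*24 = -288/11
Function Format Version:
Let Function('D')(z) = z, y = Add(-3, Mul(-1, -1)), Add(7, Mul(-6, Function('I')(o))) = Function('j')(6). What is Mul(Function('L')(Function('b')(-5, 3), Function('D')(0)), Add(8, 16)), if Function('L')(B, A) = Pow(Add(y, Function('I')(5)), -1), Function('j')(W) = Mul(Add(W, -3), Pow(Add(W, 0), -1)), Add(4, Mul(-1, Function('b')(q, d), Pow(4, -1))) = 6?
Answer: Rational(-288, 11) ≈ -26.182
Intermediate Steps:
Function('b')(q, d) = -8 (Function('b')(q, d) = Add(16, Mul(-4, 6)) = Add(16, -24) = -8)
Function('j')(W) = Mul(Pow(W, -1), Add(-3, W)) (Function('j')(W) = Mul(Add(-3, W), Pow(W, -1)) = Mul(Pow(W, -1), Add(-3, W)))
Function('I')(o) = Rational(13, 12) (Function('I')(o) = Add(Rational(7, 6), Mul(Rational(-1, 6), Mul(Pow(6, -1), Add(-3, 6)))) = Add(Rational(7, 6), Mul(Rational(-1, 6), Mul(Rational(1, 6), 3))) = Add(Rational(7, 6), Mul(Rational(-1, 6), Rational(1, 2))) = Add(Rational(7, 6), Rational(-1, 12)) = Rational(13, 12))
y = -2 (y = Add(-3, 1) = -2)
Function('L')(B, A) = Rational(-12, 11) (Function('L')(B, A) = Pow(Add(-2, Rational(13, 12)), -1) = Pow(Rational(-11, 12), -1) = Rational(-12, 11))
Mul(Function('L')(Function('b')(-5, 3), Function('D')(0)), Add(8, 16)) = Mul(Rational(-12, 11), Add(8, 16)) = Mul(Rational(-12, 11), 24) = Rational(-288, 11)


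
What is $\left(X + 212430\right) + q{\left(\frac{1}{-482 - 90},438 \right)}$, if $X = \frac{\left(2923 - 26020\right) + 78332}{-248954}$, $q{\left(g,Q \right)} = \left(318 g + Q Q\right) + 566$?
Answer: $\frac{7206223576016}{17800211} \approx 4.0484 \cdot 10^{5}$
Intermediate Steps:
$q{\left(g,Q \right)} = 566 + Q^{2} + 318 g$ ($q{\left(g,Q \right)} = \left(318 g + Q^{2}\right) + 566 = \left(Q^{2} + 318 g\right) + 566 = 566 + Q^{2} + 318 g$)
$X = - \frac{55235}{248954}$ ($X = \left(-23097 + 78332\right) \left(- \frac{1}{248954}\right) = 55235 \left(- \frac{1}{248954}\right) = - \frac{55235}{248954} \approx -0.22187$)
$\left(X + 212430\right) + q{\left(\frac{1}{-482 - 90},438 \right)} = \left(- \frac{55235}{248954} + 212430\right) + \left(566 + 438^{2} + \frac{318}{-482 - 90}\right) = \frac{52885242985}{248954} + \left(566 + 191844 + \frac{318}{-572}\right) = \frac{52885242985}{248954} + \left(566 + 191844 + 318 \left(- \frac{1}{572}\right)\right) = \frac{52885242985}{248954} + \left(566 + 191844 - \frac{159}{286}\right) = \frac{52885242985}{248954} + \frac{55029101}{286} = \frac{7206223576016}{17800211}$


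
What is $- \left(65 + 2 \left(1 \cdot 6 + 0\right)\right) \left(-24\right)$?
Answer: $1848$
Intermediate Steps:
$- \left(65 + 2 \left(1 \cdot 6 + 0\right)\right) \left(-24\right) = - \left(65 + 2 \left(6 + 0\right)\right) \left(-24\right) = - \left(65 + 2 \cdot 6\right) \left(-24\right) = - \left(65 + 12\right) \left(-24\right) = - 77 \left(-24\right) = \left(-1\right) \left(-1848\right) = 1848$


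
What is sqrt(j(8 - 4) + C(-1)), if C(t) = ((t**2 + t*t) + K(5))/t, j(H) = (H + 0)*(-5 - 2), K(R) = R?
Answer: I*sqrt(35) ≈ 5.9161*I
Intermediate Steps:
j(H) = -7*H (j(H) = H*(-7) = -7*H)
C(t) = (5 + 2*t**2)/t (C(t) = ((t**2 + t*t) + 5)/t = ((t**2 + t**2) + 5)/t = (2*t**2 + 5)/t = (5 + 2*t**2)/t)
sqrt(j(8 - 4) + C(-1)) = sqrt(-7*(8 - 4) + (2*(-1) + 5/(-1))) = sqrt(-7*4 + (-2 + 5*(-1))) = sqrt(-28 + (-2 - 5)) = sqrt(-28 - 7) = sqrt(-35) = I*sqrt(35)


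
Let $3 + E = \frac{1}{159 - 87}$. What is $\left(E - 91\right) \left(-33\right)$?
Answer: $\frac{74437}{24} \approx 3101.5$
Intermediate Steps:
$E = - \frac{215}{72}$ ($E = -3 + \frac{1}{159 - 87} = -3 + \frac{1}{72} = - \frac{215}{72} \approx -2.9861$)
$\left(E - 91\right) \left(-33\right) = \left(- \frac{215}{72} - 91\right) \left(-33\right) = \left(- \frac{6767}{72}\right) \left(-33\right) = \frac{74437}{24}$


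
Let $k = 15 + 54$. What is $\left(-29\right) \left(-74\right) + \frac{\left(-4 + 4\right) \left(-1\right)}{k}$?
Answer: $2146$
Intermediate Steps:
$k = 69$
$\left(-29\right) \left(-74\right) + \frac{\left(-4 + 4\right) \left(-1\right)}{k} = \left(-29\right) \left(-74\right) + \frac{\left(-4 + 4\right) \left(-1\right)}{69} = 2146 + 0 \left(-1\right) \frac{1}{69} = 2146 + 0 \cdot \frac{1}{69} = 2146 + 0 = 2146$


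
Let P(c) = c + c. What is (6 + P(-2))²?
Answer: 4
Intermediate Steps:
P(c) = 2*c
(6 + P(-2))² = (6 + 2*(-2))² = (6 - 4)² = 2² = 4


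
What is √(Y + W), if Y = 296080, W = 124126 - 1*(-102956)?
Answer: √523162 ≈ 723.30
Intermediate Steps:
W = 227082 (W = 124126 + 102956 = 227082)
√(Y + W) = √(296080 + 227082) = √523162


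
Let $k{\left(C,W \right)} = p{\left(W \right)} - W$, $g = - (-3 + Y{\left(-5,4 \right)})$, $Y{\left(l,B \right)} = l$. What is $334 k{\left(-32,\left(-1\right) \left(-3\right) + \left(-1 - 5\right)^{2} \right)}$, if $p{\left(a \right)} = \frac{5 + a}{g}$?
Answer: $-11189$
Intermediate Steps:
$g = 8$ ($g = - (-3 - 5) = \left(-1\right) \left(-8\right) = 8$)
$p{\left(a \right)} = \frac{5}{8} + \frac{a}{8}$ ($p{\left(a \right)} = \frac{5 + a}{8} = \left(5 + a\right) \frac{1}{8} = \frac{5}{8} + \frac{a}{8}$)
$k{\left(C,W \right)} = \frac{5}{8} - \frac{7 W}{8}$ ($k{\left(C,W \right)} = \left(\frac{5}{8} + \frac{W}{8}\right) - W = \frac{5}{8} - \frac{7 W}{8}$)
$334 k{\left(-32,\left(-1\right) \left(-3\right) + \left(-1 - 5\right)^{2} \right)} = 334 \left(\frac{5}{8} - \frac{7 \left(\left(-1\right) \left(-3\right) + \left(-1 - 5\right)^{2}\right)}{8}\right) = 334 \left(\frac{5}{8} - \frac{7 \left(3 + \left(-6\right)^{2}\right)}{8}\right) = 334 \left(\frac{5}{8} - \frac{7 \left(3 + 36\right)}{8}\right) = 334 \left(\frac{5}{8} - \frac{273}{8}\right) = 334 \left(- \frac{67}{2}\right) = -11189$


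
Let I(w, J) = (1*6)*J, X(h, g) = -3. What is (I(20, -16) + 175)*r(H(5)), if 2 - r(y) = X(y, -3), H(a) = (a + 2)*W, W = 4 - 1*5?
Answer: 395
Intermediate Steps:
W = -1 (W = 4 - 5 = -1)
H(a) = -2 - a (H(a) = (a + 2)*(-1) = (2 + a)*(-1) = -2 - a)
r(y) = 5 (r(y) = 2 - 1*(-3) = 2 + 3 = 5)
I(w, J) = 6*J
(I(20, -16) + 175)*r(H(5)) = (6*(-16) + 175)*5 = (-96 + 175)*5 = 79*5 = 395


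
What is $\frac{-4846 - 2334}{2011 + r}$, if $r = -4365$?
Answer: $\frac{3590}{1177} \approx 3.0501$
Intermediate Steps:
$\frac{-4846 - 2334}{2011 + r} = \frac{-4846 - 2334}{2011 - 4365} = - \frac{7180}{-2354} = \left(-7180\right) \left(- \frac{1}{2354}\right) = \frac{3590}{1177}$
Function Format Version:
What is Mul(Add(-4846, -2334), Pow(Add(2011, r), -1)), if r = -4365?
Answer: Rational(3590, 1177) ≈ 3.0501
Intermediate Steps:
Mul(Add(-4846, -2334), Pow(Add(2011, r), -1)) = Mul(Add(-4846, -2334), Pow(Add(2011, -4365), -1)) = Mul(-7180, Pow(-2354, -1)) = Mul(-7180, Rational(-1, 2354)) = Rational(3590, 1177)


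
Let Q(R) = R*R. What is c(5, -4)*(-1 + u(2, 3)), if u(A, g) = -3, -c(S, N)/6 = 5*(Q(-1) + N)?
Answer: -360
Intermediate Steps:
Q(R) = R²
c(S, N) = -30 - 30*N (c(S, N) = -30*((-1)² + N) = -30*(1 + N) = -6*(5 + 5*N) = -30 - 30*N)
c(5, -4)*(-1 + u(2, 3)) = (-30 - 30*(-4))*(-1 - 3) = (-30 + 120)*(-4) = 90*(-4) = -360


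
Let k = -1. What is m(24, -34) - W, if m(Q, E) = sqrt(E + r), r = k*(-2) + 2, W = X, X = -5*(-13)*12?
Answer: -780 + I*sqrt(30) ≈ -780.0 + 5.4772*I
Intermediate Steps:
X = 780 (X = 65*12 = 780)
W = 780
r = 4 (r = -1*(-2) + 2 = 2 + 2 = 4)
m(Q, E) = sqrt(4 + E) (m(Q, E) = sqrt(E + 4) = sqrt(4 + E))
m(24, -34) - W = sqrt(4 - 34) - 1*780 = sqrt(-30) - 780 = I*sqrt(30) - 780 = -780 + I*sqrt(30)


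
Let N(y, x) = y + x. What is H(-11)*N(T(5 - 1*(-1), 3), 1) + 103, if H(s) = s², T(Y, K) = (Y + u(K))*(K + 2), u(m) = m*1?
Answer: 5669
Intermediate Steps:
u(m) = m
T(Y, K) = (2 + K)*(K + Y) (T(Y, K) = (Y + K)*(K + 2) = (K + Y)*(2 + K) = (2 + K)*(K + Y))
N(y, x) = x + y
H(-11)*N(T(5 - 1*(-1), 3), 1) + 103 = (-11)²*(1 + (3² + 2*3 + 2*(5 - 1*(-1)) + 3*(5 - 1*(-1)))) + 103 = 121*(1 + (9 + 6 + 2*(5 + 1) + 3*(5 + 1))) + 103 = 121*(1 + (9 + 6 + 2*6 + 3*6)) + 103 = 121*(1 + (9 + 6 + 12 + 18)) + 103 = 121*(1 + 45) + 103 = 121*46 + 103 = 5566 + 103 = 5669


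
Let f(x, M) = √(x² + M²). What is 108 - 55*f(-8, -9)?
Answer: 108 - 55*√145 ≈ -554.29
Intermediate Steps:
f(x, M) = √(M² + x²)
108 - 55*f(-8, -9) = 108 - 55*√((-9)² + (-8)²) = 108 - 55*√(81 + 64) = 108 - 55*√145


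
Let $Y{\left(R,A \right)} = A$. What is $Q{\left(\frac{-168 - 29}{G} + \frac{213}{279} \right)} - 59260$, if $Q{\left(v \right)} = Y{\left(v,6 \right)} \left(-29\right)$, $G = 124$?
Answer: $-59434$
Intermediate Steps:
$Q{\left(v \right)} = -174$ ($Q{\left(v \right)} = 6 \left(-29\right) = -174$)
$Q{\left(\frac{-168 - 29}{G} + \frac{213}{279} \right)} - 59260 = -174 - 59260 = -59434$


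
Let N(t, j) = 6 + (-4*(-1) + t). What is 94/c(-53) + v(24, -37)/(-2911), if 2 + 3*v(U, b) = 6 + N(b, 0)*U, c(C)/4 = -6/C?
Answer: 2417959/11644 ≈ 207.66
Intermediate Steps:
N(t, j) = 10 + t (N(t, j) = 6 + (4 + t) = 10 + t)
c(C) = -24/C (c(C) = 4*(-6/C) = -24/C)
v(U, b) = 4/3 + U*(10 + b)/3 (v(U, b) = -⅔ + (6 + (10 + b)*U)/3 = -⅔ + (6 + U*(10 + b))/3 = -⅔ + (2 + U*(10 + b)/3) = 4/3 + U*(10 + b)/3)
94/c(-53) + v(24, -37)/(-2911) = 94/((-24/(-53))) + (4/3 + (⅓)*24*(10 - 37))/(-2911) = 94/((-24*(-1/53))) + (4/3 + (⅓)*24*(-27))*(-1/2911) = 94/(24/53) + (4/3 - 216)*(-1/2911) = 94*(53/24) - 644/3*(-1/2911) = 2491/12 + 644/8733 = 2417959/11644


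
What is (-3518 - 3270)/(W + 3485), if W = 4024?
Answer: -6788/7509 ≈ -0.90398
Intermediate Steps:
(-3518 - 3270)/(W + 3485) = (-3518 - 3270)/(4024 + 3485) = -6788/7509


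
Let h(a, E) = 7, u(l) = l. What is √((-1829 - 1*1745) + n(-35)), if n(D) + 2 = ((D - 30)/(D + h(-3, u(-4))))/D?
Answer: I*√700909/14 ≈ 59.8*I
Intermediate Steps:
n(D) = -2 + (-30 + D)/(D*(7 + D)) (n(D) = -2 + ((D - 30)/(D + 7))/D = -2 + ((-30 + D)/(7 + D))/D = -2 + (-30 + D)/(D*(7 + D)))
√((-1829 - 1*1745) + n(-35)) = √((-1829 - 1*1745) + (-30 - 13*(-35) - 2*(-35)²)/((-35)*(7 - 35))) = √((-1829 - 1745) - 1/35*(-30 + 455 - 2*1225)/(-28)) = √(-3574 - 1/35*(-1/28)*(-30 + 455 - 2450)) = √(-3574 - 1/35*(-1/28)*(-2025)) = √(-3574 - 405/196) = √(-700909/196) = I*√700909/14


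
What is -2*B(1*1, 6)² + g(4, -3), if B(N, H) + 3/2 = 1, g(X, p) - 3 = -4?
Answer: -3/2 ≈ -1.5000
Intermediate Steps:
g(X, p) = -1 (g(X, p) = 3 - 4 = -1)
B(N, H) = -½ (B(N, H) = -3/2 + 1 = -½)
-2*B(1*1, 6)² + g(4, -3) = -2*(-½)² - 1 = -2*¼ - 1 = -½ - 1 = -3/2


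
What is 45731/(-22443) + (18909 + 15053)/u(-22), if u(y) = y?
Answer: -381607624/246873 ≈ -1545.8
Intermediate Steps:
45731/(-22443) + (18909 + 15053)/u(-22) = 45731/(-22443) + (18909 + 15053)/(-22) = 45731*(-1/22443) + 33962*(-1/22) = -45731/22443 - 16981/11 = -381607624/246873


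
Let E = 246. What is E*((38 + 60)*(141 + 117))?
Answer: 6219864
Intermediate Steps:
E*((38 + 60)*(141 + 117)) = 246*((38 + 60)*(141 + 117)) = 246*(98*258) = 246*25284 = 6219864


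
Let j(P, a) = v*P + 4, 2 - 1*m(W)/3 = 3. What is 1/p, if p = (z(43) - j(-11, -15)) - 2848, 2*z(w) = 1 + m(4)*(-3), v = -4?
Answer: -1/2891 ≈ -0.00034590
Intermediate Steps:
m(W) = -3 (m(W) = 6 - 3*3 = 6 - 9 = -3)
j(P, a) = 4 - 4*P (j(P, a) = -4*P + 4 = 4 - 4*P)
z(w) = 5 (z(w) = (1 - 3*(-3))/2 = (1 + 9)/2 = (½)*10 = 5)
p = -2891 (p = (5 - (4 - 4*(-11))) - 2848 = (5 - (4 + 44)) - 2848 = (5 - 1*48) - 2848 = (5 - 48) - 2848 = -43 - 2848 = -2891)
1/p = 1/(-2891) = -1/2891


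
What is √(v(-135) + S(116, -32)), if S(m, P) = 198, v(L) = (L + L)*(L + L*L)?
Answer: 3*I*√542678 ≈ 2210.0*I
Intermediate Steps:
v(L) = 2*L*(L + L²) (v(L) = (2*L)*(L + L²) = 2*L*(L + L²))
√(v(-135) + S(116, -32)) = √(2*(-135)²*(1 - 135) + 198) = √(2*18225*(-134) + 198) = √(-4884300 + 198) = √(-4884102) = 3*I*√542678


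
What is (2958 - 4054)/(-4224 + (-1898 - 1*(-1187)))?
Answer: 1096/4935 ≈ 0.22209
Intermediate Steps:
(2958 - 4054)/(-4224 + (-1898 - 1*(-1187))) = -1096/(-4224 + (-1898 + 1187)) = -1096/(-4224 - 711) = -1096/(-4935) = -1096*(-1/4935) = 1096/4935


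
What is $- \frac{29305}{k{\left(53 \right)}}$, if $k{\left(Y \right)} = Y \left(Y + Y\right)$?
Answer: $- \frac{29305}{5618} \approx -5.2163$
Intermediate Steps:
$k{\left(Y \right)} = 2 Y^{2}$ ($k{\left(Y \right)} = Y 2 Y = 2 Y^{2}$)
$- \frac{29305}{k{\left(53 \right)}} = - \frac{29305}{2 \cdot 53^{2}} = - \frac{29305}{2 \cdot 2809} = - \frac{29305}{5618}$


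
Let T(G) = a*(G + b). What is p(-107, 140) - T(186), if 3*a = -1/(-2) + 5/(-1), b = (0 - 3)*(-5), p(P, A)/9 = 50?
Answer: 1503/2 ≈ 751.50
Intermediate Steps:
p(P, A) = 450 (p(P, A) = 9*50 = 450)
b = 15 (b = -3*(-5) = 15)
a = -3/2 (a = (-1/(-2) + 5/(-1))/3 = (-1*(-½) + 5*(-1))/3 = (½ - 5)/3 = (⅓)*(-9/2) = -3/2 ≈ -1.5000)
T(G) = -45/2 - 3*G/2 (T(G) = -3*(G + 15)/2 = -3*(15 + G)/2 = -45/2 - 3*G/2)
p(-107, 140) - T(186) = 450 - (-45/2 - 3/2*186) = 450 - (-45/2 - 279) = 450 - 1*(-603/2) = 450 + 603/2 = 1503/2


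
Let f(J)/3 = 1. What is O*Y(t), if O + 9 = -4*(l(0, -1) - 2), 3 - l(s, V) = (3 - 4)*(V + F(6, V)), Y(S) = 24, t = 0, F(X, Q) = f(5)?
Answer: -504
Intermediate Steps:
f(J) = 3 (f(J) = 3*1 = 3)
F(X, Q) = 3
l(s, V) = 6 + V (l(s, V) = 3 - (3 - 4)*(V + 3) = 3 - (-1)*(3 + V) = 3 - (-3 - V) = 3 + (3 + V) = 6 + V)
O = -21 (O = -9 - 4*((6 - 1) - 2) = -9 - 4*(5 - 2) = -9 - 4*3 = -9 - 12 = -21)
O*Y(t) = -21*24 = -504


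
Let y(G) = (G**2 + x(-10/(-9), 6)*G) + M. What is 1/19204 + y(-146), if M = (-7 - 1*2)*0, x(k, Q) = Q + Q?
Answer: 375707057/19204 ≈ 19564.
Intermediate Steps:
x(k, Q) = 2*Q
M = 0 (M = (-7 - 2)*0 = -9*0 = 0)
y(G) = G**2 + 12*G (y(G) = (G**2 + (2*6)*G) + 0 = (G**2 + 12*G) + 0 = G**2 + 12*G)
1/19204 + y(-146) = 1/19204 - 146*(12 - 146) = 1/19204 - 146*(-134) = 1/19204 + 19564 = 375707057/19204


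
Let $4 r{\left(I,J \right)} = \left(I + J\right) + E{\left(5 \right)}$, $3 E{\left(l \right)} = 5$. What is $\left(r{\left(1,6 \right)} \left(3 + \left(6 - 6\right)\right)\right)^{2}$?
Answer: $\frac{169}{4} \approx 42.25$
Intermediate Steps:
$E{\left(l \right)} = \frac{5}{3}$ ($E{\left(l \right)} = \frac{1}{3} \cdot 5 = \frac{5}{3}$)
$r{\left(I,J \right)} = \frac{5}{12} + \frac{I}{4} + \frac{J}{4}$ ($r{\left(I,J \right)} = \frac{\left(I + J\right) + \frac{5}{3}}{4} = \frac{\frac{5}{3} + I + J}{4} = \frac{5}{12} + \frac{I}{4} + \frac{J}{4}$)
$\left(r{\left(1,6 \right)} \left(3 + \left(6 - 6\right)\right)\right)^{2} = \left(\left(\frac{5}{12} + \frac{1}{4} \cdot 1 + \frac{1}{4} \cdot 6\right) \left(3 + \left(6 - 6\right)\right)\right)^{2} = \left(\left(\frac{5}{12} + \frac{1}{4} + \frac{3}{2}\right) \left(3 + \left(6 - 6\right)\right)\right)^{2} = \left(\frac{13 \left(3 + 0\right)}{6}\right)^{2} = \left(\frac{13}{6} \cdot 3\right)^{2} = \left(\frac{13}{2}\right)^{2} = \frac{169}{4}$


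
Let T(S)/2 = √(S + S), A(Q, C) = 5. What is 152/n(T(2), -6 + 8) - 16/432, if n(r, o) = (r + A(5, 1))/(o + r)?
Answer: 2735/27 ≈ 101.30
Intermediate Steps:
T(S) = 2*√2*√S (T(S) = 2*√(S + S) = 2*√(2*S) = 2*(√2*√S) = 2*√2*√S)
n(r, o) = (5 + r)/(o + r) (n(r, o) = (r + 5)/(o + r) = (5 + r)/(o + r))
152/n(T(2), -6 + 8) - 16/432 = 152/(((5 + 2*√2*√2)/((-6 + 8) + 2*√2*√2))) - 16/432 = 152/(((5 + 4)/(2 + 4))) - 16*1/432 = 152/((9/6)) - 1/27 = 152/(((⅙)*9)) - 1/27 = 152/(3/2) - 1/27 = 152*(⅔) - 1/27 = 304/3 - 1/27 = 2735/27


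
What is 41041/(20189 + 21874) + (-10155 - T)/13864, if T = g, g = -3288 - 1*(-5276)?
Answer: 8317345/83308776 ≈ 0.099838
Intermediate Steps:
g = 1988 (g = -3288 + 5276 = 1988)
T = 1988
41041/(20189 + 21874) + (-10155 - T)/13864 = 41041/(20189 + 21874) + (-10155 - 1*1988)/13864 = 41041/42063 + (-10155 - 1988)*(1/13864) = 41041*(1/42063) - 12143*1/13864 = 5863/6009 - 12143/13864 = 8317345/83308776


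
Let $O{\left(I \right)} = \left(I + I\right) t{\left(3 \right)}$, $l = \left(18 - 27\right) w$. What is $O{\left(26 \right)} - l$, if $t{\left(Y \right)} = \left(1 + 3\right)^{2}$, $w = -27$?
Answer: $589$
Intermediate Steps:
$t{\left(Y \right)} = 16$ ($t{\left(Y \right)} = 4^{2} = 16$)
$l = 243$ ($l = \left(18 - 27\right) \left(-27\right) = \left(-9\right) \left(-27\right) = 243$)
$O{\left(I \right)} = 32 I$ ($O{\left(I \right)} = \left(I + I\right) 16 = 2 I 16 = 32 I$)
$O{\left(26 \right)} - l = 32 \cdot 26 - 243 = 832 - 243 = 589$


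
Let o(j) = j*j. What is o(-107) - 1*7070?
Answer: 4379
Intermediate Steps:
o(j) = j²
o(-107) - 1*7070 = (-107)² - 1*7070 = 11449 - 7070 = 4379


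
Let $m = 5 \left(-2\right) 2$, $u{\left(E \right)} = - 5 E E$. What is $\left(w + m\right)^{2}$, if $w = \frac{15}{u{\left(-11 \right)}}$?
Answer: $\frac{5870929}{14641} \approx 400.99$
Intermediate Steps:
$u{\left(E \right)} = - 5 E^{2}$
$w = - \frac{3}{121}$ ($w = \frac{15}{\left(-5\right) \left(-11\right)^{2}} = \frac{15}{\left(-5\right) 121} = \frac{15}{-605} = 15 \left(- \frac{1}{605}\right) = - \frac{3}{121} \approx -0.024793$)
$m = -20$ ($m = \left(-10\right) 2 = -20$)
$\left(w + m\right)^{2} = \left(- \frac{3}{121} - 20\right)^{2} = \left(- \frac{2423}{121}\right)^{2} = \frac{5870929}{14641}$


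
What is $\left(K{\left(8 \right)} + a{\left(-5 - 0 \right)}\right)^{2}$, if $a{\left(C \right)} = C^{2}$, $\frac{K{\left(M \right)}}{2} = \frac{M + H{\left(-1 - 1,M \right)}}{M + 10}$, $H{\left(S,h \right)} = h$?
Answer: $\frac{58081}{81} \approx 717.05$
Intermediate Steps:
$K{\left(M \right)} = \frac{4 M}{10 + M}$ ($K{\left(M \right)} = 2 \frac{M + M}{M + 10} = 2 \frac{2 M}{10 + M} = \frac{4 M}{10 + M}$)
$\left(K{\left(8 \right)} + a{\left(-5 - 0 \right)}\right)^{2} = \left(4 \cdot 8 \frac{1}{10 + 8} + \left(-5 - 0\right)^{2}\right)^{2} = \left(4 \cdot 8 \cdot \frac{1}{18} + \left(-5 + 0\right)^{2}\right)^{2} = \left(4 \cdot 8 \cdot \frac{1}{18} + \left(-5\right)^{2}\right)^{2} = \left(\frac{16}{9} + 25\right)^{2} = \left(\frac{241}{9}\right)^{2} = \frac{58081}{81}$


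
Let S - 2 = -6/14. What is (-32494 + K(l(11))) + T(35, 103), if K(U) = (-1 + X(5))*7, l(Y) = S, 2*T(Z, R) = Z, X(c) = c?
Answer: -64897/2 ≈ -32449.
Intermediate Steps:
S = 11/7 (S = 2 - 6/14 = 2 - 6*1/14 = 2 - 3/7 = 11/7 ≈ 1.5714)
T(Z, R) = Z/2
l(Y) = 11/7
K(U) = 28 (K(U) = (-1 + 5)*7 = 4*7 = 28)
(-32494 + K(l(11))) + T(35, 103) = (-32494 + 28) + (½)*35 = -32466 + 35/2 = -64897/2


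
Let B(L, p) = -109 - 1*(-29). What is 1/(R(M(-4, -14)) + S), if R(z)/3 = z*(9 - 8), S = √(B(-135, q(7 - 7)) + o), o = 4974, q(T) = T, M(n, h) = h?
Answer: 21/1565 + √4894/3130 ≈ 0.035769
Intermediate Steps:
B(L, p) = -80 (B(L, p) = -109 + 29 = -80)
S = √4894 (S = √(-80 + 4974) = √4894 ≈ 69.957)
R(z) = 3*z (R(z) = 3*(z*(9 - 8)) = 3*(z*1) = 3*z)
1/(R(M(-4, -14)) + S) = 1/(3*(-14) + √4894) = 1/(-42 + √4894)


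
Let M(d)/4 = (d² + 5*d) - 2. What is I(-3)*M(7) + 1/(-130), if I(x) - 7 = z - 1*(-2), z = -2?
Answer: 298479/130 ≈ 2296.0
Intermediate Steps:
I(x) = 7 (I(x) = 7 + (-2 - 1*(-2)) = 7 + (-2 + 2) = 7 + 0 = 7)
M(d) = -8 + 4*d² + 20*d (M(d) = 4*((d² + 5*d) - 2) = 4*(-2 + d² + 5*d) = -8 + 4*d² + 20*d)
I(-3)*M(7) + 1/(-130) = 7*(-8 + 4*7² + 20*7) + 1/(-130) = 7*(-8 + 4*49 + 140) - 1/130 = 7*(-8 + 196 + 140) - 1/130 = 7*328 - 1/130 = 2296 - 1/130 = 298479/130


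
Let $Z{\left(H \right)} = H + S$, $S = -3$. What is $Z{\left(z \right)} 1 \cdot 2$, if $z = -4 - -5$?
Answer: $-4$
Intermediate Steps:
$z = 1$ ($z = -4 + 5 = 1$)
$Z{\left(H \right)} = -3 + H$ ($Z{\left(H \right)} = H - 3 = -3 + H$)
$Z{\left(z \right)} 1 \cdot 2 = \left(-3 + 1\right) 1 \cdot 2 = \left(-2\right) 2 = -4$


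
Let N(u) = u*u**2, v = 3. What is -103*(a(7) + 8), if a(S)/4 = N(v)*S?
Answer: -78692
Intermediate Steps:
N(u) = u**3
a(S) = 108*S (a(S) = 4*(3**3*S) = 4*(27*S) = 108*S)
-103*(a(7) + 8) = -103*(108*7 + 8) = -103*(756 + 8) = -103*764 = -78692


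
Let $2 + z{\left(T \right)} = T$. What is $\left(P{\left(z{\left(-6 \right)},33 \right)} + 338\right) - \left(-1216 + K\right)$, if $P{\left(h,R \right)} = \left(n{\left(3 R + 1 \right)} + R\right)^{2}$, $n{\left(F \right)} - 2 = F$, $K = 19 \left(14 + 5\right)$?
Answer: $19418$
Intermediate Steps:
$K = 361$ ($K = 19 \cdot 19 = 361$)
$z{\left(T \right)} = -2 + T$
$n{\left(F \right)} = 2 + F$
$P{\left(h,R \right)} = \left(3 + 4 R\right)^{2}$ ($P{\left(h,R \right)} = \left(\left(2 + \left(3 R + 1\right)\right) + R\right)^{2} = \left(\left(2 + \left(1 + 3 R\right)\right) + R\right)^{2} = \left(\left(3 + 3 R\right) + R\right)^{2} = \left(3 + 4 R\right)^{2}$)
$\left(P{\left(z{\left(-6 \right)},33 \right)} + 338\right) - \left(-1216 + K\right) = \left(\left(3 + 4 \cdot 33\right)^{2} + 338\right) + \left(1216 - 361\right) = \left(\left(3 + 132\right)^{2} + 338\right) + \left(1216 - 361\right) = \left(135^{2} + 338\right) + 855 = \left(18225 + 338\right) + 855 = 18563 + 855 = 19418$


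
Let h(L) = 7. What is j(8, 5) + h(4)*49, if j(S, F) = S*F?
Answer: 383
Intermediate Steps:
j(S, F) = F*S
j(8, 5) + h(4)*49 = 5*8 + 7*49 = 40 + 343 = 383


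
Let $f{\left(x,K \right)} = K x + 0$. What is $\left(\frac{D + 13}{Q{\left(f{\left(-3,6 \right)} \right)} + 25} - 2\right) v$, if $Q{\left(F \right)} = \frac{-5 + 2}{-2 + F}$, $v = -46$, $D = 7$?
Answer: $\frac{27876}{503} \approx 55.419$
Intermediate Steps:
$f{\left(x,K \right)} = K x$
$Q{\left(F \right)} = - \frac{3}{-2 + F}$
$\left(\frac{D + 13}{Q{\left(f{\left(-3,6 \right)} \right)} + 25} - 2\right) v = \left(\frac{7 + 13}{- \frac{3}{-2 + 6 \left(-3\right)} + 25} - 2\right) \left(-46\right) = \left(\frac{20}{- \frac{3}{-2 - 18} + 25} - 2\right) \left(-46\right) = \left(\frac{20}{- \frac{3}{-20} + 25} - 2\right) \left(-46\right) = \left(\frac{20}{\left(-3\right) \left(- \frac{1}{20}\right) + 25} - 2\right) \left(-46\right) = \left(\frac{20}{\frac{3}{20} + 25} - 2\right) \left(-46\right) = \left(\frac{20}{\frac{503}{20}} - 2\right) \left(-46\right) = \left(20 \cdot \frac{20}{503} - 2\right) \left(-46\right) = \left(\frac{400}{503} - 2\right) \left(-46\right) = \left(- \frac{606}{503}\right) \left(-46\right) = \frac{27876}{503}$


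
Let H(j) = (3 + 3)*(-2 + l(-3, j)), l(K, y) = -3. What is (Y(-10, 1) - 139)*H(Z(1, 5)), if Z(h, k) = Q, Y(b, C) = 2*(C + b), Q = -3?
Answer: 4710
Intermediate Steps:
Y(b, C) = 2*C + 2*b
Z(h, k) = -3
H(j) = -30 (H(j) = (3 + 3)*(-2 - 3) = 6*(-5) = -30)
(Y(-10, 1) - 139)*H(Z(1, 5)) = ((2*1 + 2*(-10)) - 139)*(-30) = ((2 - 20) - 139)*(-30) = (-18 - 139)*(-30) = -157*(-30) = 4710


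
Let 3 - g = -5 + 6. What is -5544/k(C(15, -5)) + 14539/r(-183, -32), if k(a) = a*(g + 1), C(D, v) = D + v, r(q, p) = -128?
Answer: -190967/640 ≈ -298.39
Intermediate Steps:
g = 2 (g = 3 - (-5 + 6) = 3 - 1*1 = 3 - 1 = 2)
k(a) = 3*a (k(a) = a*(2 + 1) = a*3 = 3*a)
-5544/k(C(15, -5)) + 14539/r(-183, -32) = -5544*1/(3*(15 - 5)) + 14539/(-128) = -5544/(3*10) + 14539*(-1/128) = -5544/30 - 14539/128 = -5544*1/30 - 14539/128 = -924/5 - 14539/128 = -190967/640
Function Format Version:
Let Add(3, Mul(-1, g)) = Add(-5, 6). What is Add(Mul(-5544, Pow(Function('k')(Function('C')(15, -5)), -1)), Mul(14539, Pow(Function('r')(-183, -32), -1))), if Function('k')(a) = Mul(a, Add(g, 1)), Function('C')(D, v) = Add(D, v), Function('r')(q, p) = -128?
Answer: Rational(-190967, 640) ≈ -298.39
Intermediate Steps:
g = 2 (g = Add(3, Mul(-1, Add(-5, 6))) = Add(3, Mul(-1, 1)) = Add(3, -1) = 2)
Function('k')(a) = Mul(3, a) (Function('k')(a) = Mul(a, Add(2, 1)) = Mul(a, 3) = Mul(3, a))
Add(Mul(-5544, Pow(Function('k')(Function('C')(15, -5)), -1)), Mul(14539, Pow(Function('r')(-183, -32), -1))) = Add(Mul(-5544, Pow(Mul(3, Add(15, -5)), -1)), Mul(14539, Pow(-128, -1))) = Add(Mul(-5544, Pow(Mul(3, 10), -1)), Mul(14539, Rational(-1, 128))) = Add(Mul(-5544, Pow(30, -1)), Rational(-14539, 128)) = Add(Mul(-5544, Rational(1, 30)), Rational(-14539, 128)) = Add(Rational(-924, 5), Rational(-14539, 128)) = Rational(-190967, 640)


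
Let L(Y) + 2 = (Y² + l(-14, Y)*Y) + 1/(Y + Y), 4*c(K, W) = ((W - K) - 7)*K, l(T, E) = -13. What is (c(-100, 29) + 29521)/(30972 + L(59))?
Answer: 3123578/3974713 ≈ 0.78586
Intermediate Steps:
c(K, W) = K*(-7 + W - K)/4 (c(K, W) = (((W - K) - 7)*K)/4 = ((-7 + W - K)*K)/4 = (K*(-7 + W - K))/4 = K*(-7 + W - K)/4)
L(Y) = -2 + Y² + 1/(2*Y) - 13*Y (L(Y) = -2 + ((Y² - 13*Y) + 1/(Y + Y)) = -2 + ((Y² - 13*Y) + 1/(2*Y)) = -2 + (Y² + 1/(2*Y) - 13*Y) = -2 + Y² + 1/(2*Y) - 13*Y)
(c(-100, 29) + 29521)/(30972 + L(59)) = ((¼)*(-100)*(-7 + 29 - 1*(-100)) + 29521)/(30972 + (-2 + 59² + (½)/59 - 13*59)) = ((¼)*(-100)*(-7 + 29 + 100) + 29521)/(30972 + (-2 + 3481 + (½)*(1/59) - 767)) = ((¼)*(-100)*122 + 29521)/(30972 + (-2 + 3481 + 1/118 - 767)) = (-3050 + 29521)/(30972 + 320017/118) = 26471/(3974713/118) = 26471*(118/3974713) = 3123578/3974713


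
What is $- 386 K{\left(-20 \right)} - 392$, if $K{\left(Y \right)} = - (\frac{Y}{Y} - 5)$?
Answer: $-1936$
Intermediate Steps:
$K{\left(Y \right)} = 4$ ($K{\left(Y \right)} = - (1 - 5) = \left(-1\right) \left(-4\right) = 4$)
$- 386 K{\left(-20 \right)} - 392 = \left(-386\right) 4 - 392 = -1544 - 392 = -1936$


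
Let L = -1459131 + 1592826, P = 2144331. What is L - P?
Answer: -2010636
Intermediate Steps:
L = 133695
L - P = 133695 - 1*2144331 = 133695 - 2144331 = -2010636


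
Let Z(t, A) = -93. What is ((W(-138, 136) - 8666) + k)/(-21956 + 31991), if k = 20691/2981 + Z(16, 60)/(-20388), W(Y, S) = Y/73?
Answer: -232884611375/269831652876 ≈ -0.86307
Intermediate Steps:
W(Y, S) = Y/73 (W(Y, S) = Y*(1/73) = Y/73)
k = 12791677/1841716 (k = 20691/2981 - 93/(-20388) = 20691*(1/2981) - 93*(-1/20388) = 1881/271 + 31/6796 = 12791677/1841716 ≈ 6.9455)
((W(-138, 136) - 8666) + k)/(-21956 + 31991) = (((1/73)*(-138) - 8666) + 12791677/1841716)/(-21956 + 31991) = ((-138/73 - 8666) + 12791677/1841716)/10035 = (-632756/73 + 12791677/1841716)*(1/10035) = -1164423056875/134445268*1/10035 = -232884611375/269831652876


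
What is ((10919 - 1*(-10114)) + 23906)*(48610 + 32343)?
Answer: 3637946867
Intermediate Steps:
((10919 - 1*(-10114)) + 23906)*(48610 + 32343) = ((10919 + 10114) + 23906)*80953 = (21033 + 23906)*80953 = 44939*80953 = 3637946867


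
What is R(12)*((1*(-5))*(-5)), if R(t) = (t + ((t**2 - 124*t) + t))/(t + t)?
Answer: -1375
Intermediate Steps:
R(t) = (t**2 - 122*t)/(2*t) (R(t) = (t + (t**2 - 123*t))/((2*t)) = (t**2 - 122*t)*(1/(2*t)) = (t**2 - 122*t)/(2*t))
R(12)*((1*(-5))*(-5)) = (-61 + (1/2)*12)*((1*(-5))*(-5)) = (-61 + 6)*(-5*(-5)) = -55*25 = -1375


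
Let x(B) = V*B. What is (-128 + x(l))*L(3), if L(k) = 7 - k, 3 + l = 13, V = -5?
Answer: -712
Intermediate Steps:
l = 10 (l = -3 + 13 = 10)
x(B) = -5*B
(-128 + x(l))*L(3) = (-128 - 5*10)*(7 - 1*3) = (-128 - 50)*(7 - 3) = -178*4 = -712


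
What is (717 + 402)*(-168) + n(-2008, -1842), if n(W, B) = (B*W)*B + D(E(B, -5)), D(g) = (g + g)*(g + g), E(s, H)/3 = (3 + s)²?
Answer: 411739214148972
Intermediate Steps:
E(s, H) = 3*(3 + s)²
D(g) = 4*g² (D(g) = (2*g)*(2*g) = 4*g²)
n(W, B) = 36*(3 + B)⁴ + W*B² (n(W, B) = (B*W)*B + 4*(3*(3 + B)²)² = W*B² + 4*(9*(3 + B)⁴) = W*B² + 36*(3 + B)⁴ = 36*(3 + B)⁴ + W*B²)
(717 + 402)*(-168) + n(-2008, -1842) = (717 + 402)*(-168) + (36*(3 - 1842)⁴ - 2008*(-1842)²) = 1119*(-168) + (36*(-1839)⁴ - 2008*3392964) = -187992 + (36*11437389650241 - 6813071712) = -187992 + (411746027408676 - 6813071712) = -187992 + 411739214336964 = 411739214148972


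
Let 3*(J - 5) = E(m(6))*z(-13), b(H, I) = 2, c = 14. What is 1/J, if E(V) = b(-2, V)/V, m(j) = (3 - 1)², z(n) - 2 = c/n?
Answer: 13/67 ≈ 0.19403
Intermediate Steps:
z(n) = 2 + 14/n
m(j) = 4 (m(j) = 2² = 4)
E(V) = 2/V
J = 67/13 (J = 5 + ((2/4)*(2 + 14/(-13)))/3 = 5 + ((2*(¼))*(2 + 14*(-1/13)))/3 = 5 + ((2 - 14/13)/2)/3 = 5 + ((½)*(12/13))/3 = 5 + (⅓)*(6/13) = 5 + 2/13 = 67/13 ≈ 5.1538)
1/J = 1/(67/13) = 13/67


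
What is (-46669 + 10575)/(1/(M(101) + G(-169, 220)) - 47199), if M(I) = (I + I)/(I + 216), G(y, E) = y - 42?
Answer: 1203464195/1573732816 ≈ 0.76472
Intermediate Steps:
G(y, E) = -42 + y
M(I) = 2*I/(216 + I) (M(I) = (2*I)/(216 + I) = 2*I/(216 + I))
(-46669 + 10575)/(1/(M(101) + G(-169, 220)) - 47199) = (-46669 + 10575)/(1/(2*101/(216 + 101) + (-42 - 169)) - 47199) = -36094/(1/(2*101/317 - 211) - 47199) = -36094/(1/(2*101*(1/317) - 211) - 47199) = -36094/(1/(202/317 - 211) - 47199) = -36094/(1/(-66685/317) - 47199) = -36094/(-317/66685 - 47199) = -36094/(-3147465632/66685) = -36094*(-66685/3147465632) = 1203464195/1573732816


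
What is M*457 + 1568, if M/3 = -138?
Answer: -187630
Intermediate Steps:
M = -414 (M = 3*(-138) = -414)
M*457 + 1568 = -414*457 + 1568 = -189198 + 1568 = -187630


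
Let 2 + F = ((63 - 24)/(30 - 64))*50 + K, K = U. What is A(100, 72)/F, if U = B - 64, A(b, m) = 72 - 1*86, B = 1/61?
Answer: 7259/63950 ≈ 0.11351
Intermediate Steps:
B = 1/61 ≈ 0.016393
A(b, m) = -14 (A(b, m) = 72 - 86 = -14)
U = -3903/61 (U = 1/61 - 64 = -3903/61 ≈ -63.984)
K = -3903/61 ≈ -63.984
F = -127900/1037 (F = -2 + (((63 - 24)/(30 - 64))*50 - 3903/61) = -2 + ((39/(-34))*50 - 3903/61) = -2 + ((39*(-1/34))*50 - 3903/61) = -2 + (-39/34*50 - 3903/61) = -2 + (-975/17 - 3903/61) = -2 - 125826/1037 = -127900/1037 ≈ -123.34)
A(100, 72)/F = -14/(-127900/1037) = -14*(-1037/127900) = 7259/63950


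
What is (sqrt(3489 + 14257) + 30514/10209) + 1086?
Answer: 11117488/10209 + sqrt(17746) ≈ 1222.2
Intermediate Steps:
(sqrt(3489 + 14257) + 30514/10209) + 1086 = (sqrt(17746) + 30514*(1/10209)) + 1086 = (sqrt(17746) + 30514/10209) + 1086 = (30514/10209 + sqrt(17746)) + 1086 = 11117488/10209 + sqrt(17746)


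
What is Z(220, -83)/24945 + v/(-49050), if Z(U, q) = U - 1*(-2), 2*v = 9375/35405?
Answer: 685176277/77013097620 ≈ 0.0088969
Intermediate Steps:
v = 1875/14162 (v = (9375/35405)/2 = (9375*(1/35405))/2 = (½)*(1875/7081) = 1875/14162 ≈ 0.13240)
Z(U, q) = 2 + U (Z(U, q) = U + 2 = 2 + U)
Z(220, -83)/24945 + v/(-49050) = (2 + 220)/24945 + (1875/14162)/(-49050) = 222*(1/24945) + (1875/14162)*(-1/49050) = 74/8315 - 25/9261948 = 685176277/77013097620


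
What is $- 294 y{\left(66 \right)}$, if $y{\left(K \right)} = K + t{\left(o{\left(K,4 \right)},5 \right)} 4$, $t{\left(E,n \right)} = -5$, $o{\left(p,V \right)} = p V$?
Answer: $-13524$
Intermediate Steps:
$o{\left(p,V \right)} = V p$
$y{\left(K \right)} = -20 + K$ ($y{\left(K \right)} = K - 20 = -20 + K$)
$- 294 y{\left(66 \right)} = - 294 \left(-20 + 66\right) = \left(-294\right) 46 = -13524$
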